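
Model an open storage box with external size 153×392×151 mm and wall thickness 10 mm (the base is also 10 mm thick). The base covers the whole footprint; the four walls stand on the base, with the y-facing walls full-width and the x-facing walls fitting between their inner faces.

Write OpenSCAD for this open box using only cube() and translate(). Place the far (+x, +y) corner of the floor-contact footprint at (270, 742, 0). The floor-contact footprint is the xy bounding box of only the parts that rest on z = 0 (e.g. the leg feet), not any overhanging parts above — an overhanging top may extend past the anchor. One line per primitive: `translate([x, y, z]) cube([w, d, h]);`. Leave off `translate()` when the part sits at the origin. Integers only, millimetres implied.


translate([117, 350, 0]) cube([153, 392, 10]);
translate([117, 350, 10]) cube([153, 10, 141]);
translate([117, 732, 10]) cube([153, 10, 141]);
translate([117, 360, 10]) cube([10, 372, 141]);
translate([260, 360, 10]) cube([10, 372, 141]);


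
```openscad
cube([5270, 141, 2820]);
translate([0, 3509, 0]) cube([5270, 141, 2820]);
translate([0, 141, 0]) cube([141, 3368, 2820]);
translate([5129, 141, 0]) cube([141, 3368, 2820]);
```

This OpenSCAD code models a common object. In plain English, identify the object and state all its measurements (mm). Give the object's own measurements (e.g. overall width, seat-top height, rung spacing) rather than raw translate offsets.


The wall frame of a small rectangular building: four walls, each 2820 mm tall and 141 mm thick, enclosing a footprint 5270 mm (x) by 3650 mm (y) outside-to-outside, with no floor or roof. The front and back walls (the −y and +y sides) span the full width; the two side walls fit between them.


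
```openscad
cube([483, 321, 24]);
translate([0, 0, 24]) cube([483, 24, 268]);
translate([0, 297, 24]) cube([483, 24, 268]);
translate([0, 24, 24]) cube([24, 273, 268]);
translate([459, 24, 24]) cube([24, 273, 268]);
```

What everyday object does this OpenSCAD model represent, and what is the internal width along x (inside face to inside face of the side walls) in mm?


An open box. The internal width is 435 mm.

A 483×321 base slab with four walls standing on it — an open box. The base is 483 mm wide and the walls are 24 mm thick, so the internal width is 483 − 2 × 24 = 435 mm.


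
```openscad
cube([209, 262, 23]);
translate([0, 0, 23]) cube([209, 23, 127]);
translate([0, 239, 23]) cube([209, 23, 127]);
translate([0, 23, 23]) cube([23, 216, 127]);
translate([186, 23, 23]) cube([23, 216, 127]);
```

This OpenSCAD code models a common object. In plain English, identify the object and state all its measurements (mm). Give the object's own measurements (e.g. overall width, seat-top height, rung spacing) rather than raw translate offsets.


An open-topped rectangular box: outside dimensions 209×262×150 mm, with a uniform wall and base thickness of 23 mm. The base is a full 209×262 slab on the floor; four walls sit on top of the base. The front and back walls (the −y and +y sides) span the full width; the two side walls fit between them.


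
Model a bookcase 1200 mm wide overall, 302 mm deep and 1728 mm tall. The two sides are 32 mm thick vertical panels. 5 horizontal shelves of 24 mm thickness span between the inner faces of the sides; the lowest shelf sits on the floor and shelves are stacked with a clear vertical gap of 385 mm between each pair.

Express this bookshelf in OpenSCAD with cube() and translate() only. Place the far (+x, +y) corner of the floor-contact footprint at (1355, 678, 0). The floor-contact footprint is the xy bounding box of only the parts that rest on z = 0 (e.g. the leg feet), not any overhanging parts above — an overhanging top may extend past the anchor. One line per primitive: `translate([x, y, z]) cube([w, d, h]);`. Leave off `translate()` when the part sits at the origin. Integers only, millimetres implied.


translate([155, 376, 0]) cube([32, 302, 1728]);
translate([1323, 376, 0]) cube([32, 302, 1728]);
translate([187, 376, 0]) cube([1136, 302, 24]);
translate([187, 376, 409]) cube([1136, 302, 24]);
translate([187, 376, 818]) cube([1136, 302, 24]);
translate([187, 376, 1227]) cube([1136, 302, 24]);
translate([187, 376, 1636]) cube([1136, 302, 24]);


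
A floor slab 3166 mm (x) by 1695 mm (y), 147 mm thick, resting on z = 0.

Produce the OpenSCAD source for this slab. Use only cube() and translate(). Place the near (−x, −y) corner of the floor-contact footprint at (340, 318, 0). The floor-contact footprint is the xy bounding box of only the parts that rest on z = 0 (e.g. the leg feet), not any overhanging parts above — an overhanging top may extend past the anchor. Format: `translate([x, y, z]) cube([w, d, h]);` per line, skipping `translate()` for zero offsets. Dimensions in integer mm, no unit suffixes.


translate([340, 318, 0]) cube([3166, 1695, 147]);


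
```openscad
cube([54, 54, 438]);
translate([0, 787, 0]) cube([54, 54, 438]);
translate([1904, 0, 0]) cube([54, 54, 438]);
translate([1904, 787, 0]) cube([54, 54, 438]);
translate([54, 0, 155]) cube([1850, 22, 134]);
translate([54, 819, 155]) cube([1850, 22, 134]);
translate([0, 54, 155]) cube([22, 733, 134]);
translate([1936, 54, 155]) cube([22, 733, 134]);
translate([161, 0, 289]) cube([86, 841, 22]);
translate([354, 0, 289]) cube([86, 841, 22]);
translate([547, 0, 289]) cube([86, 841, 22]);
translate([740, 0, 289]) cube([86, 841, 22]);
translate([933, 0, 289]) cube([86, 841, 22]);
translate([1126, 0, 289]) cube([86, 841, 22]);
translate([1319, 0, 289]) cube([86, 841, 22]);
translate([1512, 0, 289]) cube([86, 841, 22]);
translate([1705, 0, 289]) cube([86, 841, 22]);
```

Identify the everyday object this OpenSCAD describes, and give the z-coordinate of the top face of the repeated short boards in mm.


A bed frame. The slat-top height is 311 mm.

Four posts, four rails, and a row of slats — a bed frame. Slats sit on the rails at z = 155 + 134 = 289; with slat thickness 22, the top is 311 mm.


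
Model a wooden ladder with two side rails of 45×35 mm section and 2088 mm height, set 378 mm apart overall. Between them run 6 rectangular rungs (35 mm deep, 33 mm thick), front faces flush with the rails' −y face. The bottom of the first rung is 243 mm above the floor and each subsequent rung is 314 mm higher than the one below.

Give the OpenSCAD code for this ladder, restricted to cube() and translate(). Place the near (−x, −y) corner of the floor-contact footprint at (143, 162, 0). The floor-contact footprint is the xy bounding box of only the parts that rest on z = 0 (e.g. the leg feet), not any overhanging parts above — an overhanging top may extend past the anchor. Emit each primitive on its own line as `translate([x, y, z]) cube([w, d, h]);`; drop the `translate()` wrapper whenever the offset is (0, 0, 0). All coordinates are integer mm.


// rung span = 378 - 2*45 = 288
// rung[k] z = 243 + k*314
translate([143, 162, 0]) cube([45, 35, 2088]);
translate([476, 162, 0]) cube([45, 35, 2088]);
translate([188, 162, 243]) cube([288, 35, 33]);
translate([188, 162, 557]) cube([288, 35, 33]);
translate([188, 162, 871]) cube([288, 35, 33]);
translate([188, 162, 1185]) cube([288, 35, 33]);
translate([188, 162, 1499]) cube([288, 35, 33]);
translate([188, 162, 1813]) cube([288, 35, 33]);


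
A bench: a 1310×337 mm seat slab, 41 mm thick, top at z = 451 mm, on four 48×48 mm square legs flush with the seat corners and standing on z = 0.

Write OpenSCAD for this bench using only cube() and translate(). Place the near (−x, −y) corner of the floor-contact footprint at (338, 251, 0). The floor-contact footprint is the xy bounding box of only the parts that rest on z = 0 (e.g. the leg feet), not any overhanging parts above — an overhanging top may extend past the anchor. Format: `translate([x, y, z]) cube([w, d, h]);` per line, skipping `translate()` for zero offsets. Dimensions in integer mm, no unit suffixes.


translate([338, 251, 410]) cube([1310, 337, 41]);
translate([338, 251, 0]) cube([48, 48, 410]);
translate([338, 540, 0]) cube([48, 48, 410]);
translate([1600, 251, 0]) cube([48, 48, 410]);
translate([1600, 540, 0]) cube([48, 48, 410]);


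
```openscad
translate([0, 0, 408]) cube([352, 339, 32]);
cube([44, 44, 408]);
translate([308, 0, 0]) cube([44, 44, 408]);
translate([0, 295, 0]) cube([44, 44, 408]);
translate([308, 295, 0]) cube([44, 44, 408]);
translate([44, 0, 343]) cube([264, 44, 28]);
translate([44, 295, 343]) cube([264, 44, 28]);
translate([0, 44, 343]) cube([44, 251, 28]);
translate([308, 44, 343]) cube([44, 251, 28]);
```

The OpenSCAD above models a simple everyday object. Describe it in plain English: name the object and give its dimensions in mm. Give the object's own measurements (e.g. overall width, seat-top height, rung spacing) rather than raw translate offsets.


A simple wooden stool: a rectangular seat 352 mm (x) by 339 mm (y), 32 mm thick, top face at z = 440 mm, on four square legs, each 44×44 mm in cross-section. The legs rest on z = 0, each flush with a corner of the seat. Four stretchers, 44 mm wide and 28 mm tall, connect adjacent legs with their undersides at z = 343 mm, each running between the inner faces of the legs it joins and aligned with the legs' outer faces on the other axis.


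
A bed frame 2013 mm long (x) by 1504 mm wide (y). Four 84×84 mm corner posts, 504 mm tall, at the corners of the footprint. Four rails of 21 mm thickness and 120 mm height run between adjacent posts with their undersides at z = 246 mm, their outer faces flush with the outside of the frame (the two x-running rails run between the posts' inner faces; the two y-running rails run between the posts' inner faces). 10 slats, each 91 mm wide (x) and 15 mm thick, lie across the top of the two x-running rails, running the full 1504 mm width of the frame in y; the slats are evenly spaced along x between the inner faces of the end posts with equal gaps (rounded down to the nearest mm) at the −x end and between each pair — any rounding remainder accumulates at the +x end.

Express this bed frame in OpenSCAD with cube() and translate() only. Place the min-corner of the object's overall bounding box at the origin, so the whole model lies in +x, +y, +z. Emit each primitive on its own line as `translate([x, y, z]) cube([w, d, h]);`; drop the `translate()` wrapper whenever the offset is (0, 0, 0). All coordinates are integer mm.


cube([84, 84, 504]);
translate([0, 1420, 0]) cube([84, 84, 504]);
translate([1929, 0, 0]) cube([84, 84, 504]);
translate([1929, 1420, 0]) cube([84, 84, 504]);
translate([84, 0, 246]) cube([1845, 21, 120]);
translate([84, 1483, 246]) cube([1845, 21, 120]);
translate([0, 84, 246]) cube([21, 1336, 120]);
translate([1992, 84, 246]) cube([21, 1336, 120]);
translate([169, 0, 366]) cube([91, 1504, 15]);
translate([345, 0, 366]) cube([91, 1504, 15]);
translate([521, 0, 366]) cube([91, 1504, 15]);
translate([697, 0, 366]) cube([91, 1504, 15]);
translate([873, 0, 366]) cube([91, 1504, 15]);
translate([1049, 0, 366]) cube([91, 1504, 15]);
translate([1225, 0, 366]) cube([91, 1504, 15]);
translate([1401, 0, 366]) cube([91, 1504, 15]);
translate([1577, 0, 366]) cube([91, 1504, 15]);
translate([1753, 0, 366]) cube([91, 1504, 15]);


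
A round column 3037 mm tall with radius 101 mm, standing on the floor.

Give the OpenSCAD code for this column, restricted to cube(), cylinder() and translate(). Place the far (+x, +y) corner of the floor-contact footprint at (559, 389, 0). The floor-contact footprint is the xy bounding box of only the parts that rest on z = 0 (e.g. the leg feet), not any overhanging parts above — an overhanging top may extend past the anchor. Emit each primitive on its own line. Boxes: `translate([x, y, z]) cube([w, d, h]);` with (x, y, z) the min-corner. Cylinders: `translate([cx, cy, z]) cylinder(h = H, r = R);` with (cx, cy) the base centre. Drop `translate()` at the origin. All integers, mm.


translate([458, 288, 0]) cylinder(h = 3037, r = 101);


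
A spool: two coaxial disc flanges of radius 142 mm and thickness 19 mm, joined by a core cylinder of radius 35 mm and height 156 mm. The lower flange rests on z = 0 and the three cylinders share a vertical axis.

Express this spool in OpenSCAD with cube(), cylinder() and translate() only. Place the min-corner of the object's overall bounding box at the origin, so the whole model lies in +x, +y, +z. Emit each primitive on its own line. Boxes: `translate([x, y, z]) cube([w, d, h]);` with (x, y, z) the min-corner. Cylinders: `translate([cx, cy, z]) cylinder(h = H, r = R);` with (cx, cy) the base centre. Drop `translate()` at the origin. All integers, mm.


translate([142, 142, 0]) cylinder(h = 19, r = 142);
translate([142, 142, 19]) cylinder(h = 156, r = 35);
translate([142, 142, 175]) cylinder(h = 19, r = 142);


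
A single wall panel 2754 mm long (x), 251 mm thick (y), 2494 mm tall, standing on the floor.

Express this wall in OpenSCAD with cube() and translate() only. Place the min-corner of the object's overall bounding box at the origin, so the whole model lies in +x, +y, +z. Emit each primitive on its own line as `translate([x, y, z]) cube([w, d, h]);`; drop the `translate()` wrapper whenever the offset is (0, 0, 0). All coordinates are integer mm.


cube([2754, 251, 2494]);


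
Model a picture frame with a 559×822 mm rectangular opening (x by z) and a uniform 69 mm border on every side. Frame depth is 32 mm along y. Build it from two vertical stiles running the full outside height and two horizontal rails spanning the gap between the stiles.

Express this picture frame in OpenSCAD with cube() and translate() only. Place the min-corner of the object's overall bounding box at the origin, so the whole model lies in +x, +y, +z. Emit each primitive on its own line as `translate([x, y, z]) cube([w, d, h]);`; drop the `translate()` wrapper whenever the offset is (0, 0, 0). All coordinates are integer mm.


cube([69, 32, 960]);
translate([628, 0, 0]) cube([69, 32, 960]);
translate([69, 0, 0]) cube([559, 32, 69]);
translate([69, 0, 891]) cube([559, 32, 69]);


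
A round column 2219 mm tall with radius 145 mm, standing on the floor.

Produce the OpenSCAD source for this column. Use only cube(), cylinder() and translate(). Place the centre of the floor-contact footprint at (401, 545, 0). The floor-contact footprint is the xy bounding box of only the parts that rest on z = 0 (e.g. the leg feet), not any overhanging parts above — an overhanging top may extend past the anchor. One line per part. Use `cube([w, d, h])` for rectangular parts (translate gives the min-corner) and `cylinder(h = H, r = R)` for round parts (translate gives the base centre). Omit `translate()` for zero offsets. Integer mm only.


translate([401, 545, 0]) cylinder(h = 2219, r = 145);


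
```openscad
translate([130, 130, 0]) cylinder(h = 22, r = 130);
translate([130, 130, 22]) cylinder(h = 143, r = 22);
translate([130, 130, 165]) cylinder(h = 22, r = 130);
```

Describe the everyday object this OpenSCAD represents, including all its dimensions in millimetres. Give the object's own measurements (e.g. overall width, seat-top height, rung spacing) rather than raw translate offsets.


A spool: two coaxial disc flanges of radius 130 mm and thickness 22 mm, joined by a core cylinder of radius 22 mm and height 143 mm. The lower flange rests on z = 0 and the three cylinders share a vertical axis.


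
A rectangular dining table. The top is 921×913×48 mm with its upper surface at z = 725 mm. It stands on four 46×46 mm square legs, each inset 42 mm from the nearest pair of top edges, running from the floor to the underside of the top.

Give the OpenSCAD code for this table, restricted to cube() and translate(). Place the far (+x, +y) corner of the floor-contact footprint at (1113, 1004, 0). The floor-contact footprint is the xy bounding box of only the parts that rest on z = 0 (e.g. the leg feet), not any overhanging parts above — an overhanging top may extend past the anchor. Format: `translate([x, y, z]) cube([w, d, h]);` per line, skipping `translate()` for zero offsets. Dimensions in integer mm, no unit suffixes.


// leg_h = 725 - 48 = 677
translate([234, 133, 677]) cube([921, 913, 48]);
translate([276, 175, 0]) cube([46, 46, 677]);
translate([1067, 175, 0]) cube([46, 46, 677]);
translate([276, 958, 0]) cube([46, 46, 677]);
translate([1067, 958, 0]) cube([46, 46, 677]);


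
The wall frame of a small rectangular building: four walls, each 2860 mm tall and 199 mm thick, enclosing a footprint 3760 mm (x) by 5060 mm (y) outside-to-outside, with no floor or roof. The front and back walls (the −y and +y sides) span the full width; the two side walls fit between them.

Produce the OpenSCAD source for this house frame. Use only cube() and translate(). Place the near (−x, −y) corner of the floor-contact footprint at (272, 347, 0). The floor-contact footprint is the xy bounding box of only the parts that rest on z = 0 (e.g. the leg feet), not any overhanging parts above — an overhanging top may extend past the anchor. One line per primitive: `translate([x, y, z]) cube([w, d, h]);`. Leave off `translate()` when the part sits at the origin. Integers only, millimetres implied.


translate([272, 347, 0]) cube([3760, 199, 2860]);
translate([272, 5208, 0]) cube([3760, 199, 2860]);
translate([272, 546, 0]) cube([199, 4662, 2860]);
translate([3833, 546, 0]) cube([199, 4662, 2860]);


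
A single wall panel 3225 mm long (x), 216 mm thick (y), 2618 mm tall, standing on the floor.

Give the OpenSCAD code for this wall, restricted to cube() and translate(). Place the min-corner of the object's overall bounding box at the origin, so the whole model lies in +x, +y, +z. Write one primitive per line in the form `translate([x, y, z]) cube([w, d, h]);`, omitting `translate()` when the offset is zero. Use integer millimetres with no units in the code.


cube([3225, 216, 2618]);


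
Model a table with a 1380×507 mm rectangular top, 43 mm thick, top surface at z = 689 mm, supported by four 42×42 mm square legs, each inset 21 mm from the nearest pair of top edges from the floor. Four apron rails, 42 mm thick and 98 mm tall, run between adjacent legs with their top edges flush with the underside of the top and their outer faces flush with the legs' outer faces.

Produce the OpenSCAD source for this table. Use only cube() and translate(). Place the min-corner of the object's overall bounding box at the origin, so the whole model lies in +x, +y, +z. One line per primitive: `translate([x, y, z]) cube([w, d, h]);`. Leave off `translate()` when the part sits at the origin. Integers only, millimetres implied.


translate([0, 0, 646]) cube([1380, 507, 43]);
translate([21, 21, 0]) cube([42, 42, 646]);
translate([1317, 21, 0]) cube([42, 42, 646]);
translate([21, 444, 0]) cube([42, 42, 646]);
translate([1317, 444, 0]) cube([42, 42, 646]);
translate([63, 21, 548]) cube([1254, 42, 98]);
translate([63, 444, 548]) cube([1254, 42, 98]);
translate([21, 63, 548]) cube([42, 381, 98]);
translate([1317, 63, 548]) cube([42, 381, 98]);


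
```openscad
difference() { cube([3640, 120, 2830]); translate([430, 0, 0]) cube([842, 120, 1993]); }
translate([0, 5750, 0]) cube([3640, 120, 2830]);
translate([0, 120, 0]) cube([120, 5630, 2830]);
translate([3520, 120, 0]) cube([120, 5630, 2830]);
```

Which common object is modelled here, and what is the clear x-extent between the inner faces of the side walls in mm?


A single room. The interior width is 3400 mm.

Four walls enclosing a rectangle with a door in the front wall — a room. Outside width 3640 minus two 120 mm walls gives 3400 mm.


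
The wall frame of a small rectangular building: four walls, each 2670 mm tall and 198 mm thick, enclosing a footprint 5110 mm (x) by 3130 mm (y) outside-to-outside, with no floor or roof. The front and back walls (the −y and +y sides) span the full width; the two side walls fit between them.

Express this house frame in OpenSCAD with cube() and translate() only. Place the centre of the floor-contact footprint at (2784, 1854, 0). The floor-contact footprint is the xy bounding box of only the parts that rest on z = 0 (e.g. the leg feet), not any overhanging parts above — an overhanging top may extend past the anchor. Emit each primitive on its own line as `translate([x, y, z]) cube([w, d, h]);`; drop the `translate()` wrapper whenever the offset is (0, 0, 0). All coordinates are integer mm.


translate([229, 289, 0]) cube([5110, 198, 2670]);
translate([229, 3221, 0]) cube([5110, 198, 2670]);
translate([229, 487, 0]) cube([198, 2734, 2670]);
translate([5141, 487, 0]) cube([198, 2734, 2670]);


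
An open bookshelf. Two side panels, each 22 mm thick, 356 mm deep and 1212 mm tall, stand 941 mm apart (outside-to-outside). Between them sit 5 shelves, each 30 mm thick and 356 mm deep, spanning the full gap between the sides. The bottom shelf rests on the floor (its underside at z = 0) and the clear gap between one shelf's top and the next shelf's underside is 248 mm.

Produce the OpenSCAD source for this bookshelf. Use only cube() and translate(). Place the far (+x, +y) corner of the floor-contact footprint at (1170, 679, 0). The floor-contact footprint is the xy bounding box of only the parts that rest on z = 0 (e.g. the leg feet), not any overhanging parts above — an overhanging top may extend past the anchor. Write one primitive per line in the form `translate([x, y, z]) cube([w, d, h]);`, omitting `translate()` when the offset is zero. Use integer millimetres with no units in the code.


translate([229, 323, 0]) cube([22, 356, 1212]);
translate([1148, 323, 0]) cube([22, 356, 1212]);
translate([251, 323, 0]) cube([897, 356, 30]);
translate([251, 323, 278]) cube([897, 356, 30]);
translate([251, 323, 556]) cube([897, 356, 30]);
translate([251, 323, 834]) cube([897, 356, 30]);
translate([251, 323, 1112]) cube([897, 356, 30]);


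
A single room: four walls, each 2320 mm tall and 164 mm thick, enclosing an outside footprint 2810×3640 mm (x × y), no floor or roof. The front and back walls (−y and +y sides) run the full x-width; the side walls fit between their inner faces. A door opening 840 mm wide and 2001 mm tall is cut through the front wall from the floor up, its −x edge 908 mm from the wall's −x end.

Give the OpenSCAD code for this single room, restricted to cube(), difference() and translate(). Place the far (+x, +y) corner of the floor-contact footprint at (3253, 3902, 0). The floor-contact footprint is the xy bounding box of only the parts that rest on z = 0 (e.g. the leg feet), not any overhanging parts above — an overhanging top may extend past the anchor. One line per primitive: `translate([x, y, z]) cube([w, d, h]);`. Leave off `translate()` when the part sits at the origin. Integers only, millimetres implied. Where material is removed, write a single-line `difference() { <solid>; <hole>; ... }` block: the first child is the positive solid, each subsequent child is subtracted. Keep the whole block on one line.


difference() { translate([443, 262, 0]) cube([2810, 164, 2320]); translate([1351, 262, 0]) cube([840, 164, 2001]); }
translate([443, 3738, 0]) cube([2810, 164, 2320]);
translate([443, 426, 0]) cube([164, 3312, 2320]);
translate([3089, 426, 0]) cube([164, 3312, 2320]);


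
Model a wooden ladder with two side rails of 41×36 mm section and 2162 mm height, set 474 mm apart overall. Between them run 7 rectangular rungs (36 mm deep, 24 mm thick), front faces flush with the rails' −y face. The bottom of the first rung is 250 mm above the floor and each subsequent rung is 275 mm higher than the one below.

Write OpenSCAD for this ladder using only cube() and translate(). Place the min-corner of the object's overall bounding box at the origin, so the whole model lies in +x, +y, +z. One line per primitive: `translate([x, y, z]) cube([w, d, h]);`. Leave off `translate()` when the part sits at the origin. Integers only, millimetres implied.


// rung span = 474 - 2*41 = 392
// rung[k] z = 250 + k*275
cube([41, 36, 2162]);
translate([433, 0, 0]) cube([41, 36, 2162]);
translate([41, 0, 250]) cube([392, 36, 24]);
translate([41, 0, 525]) cube([392, 36, 24]);
translate([41, 0, 800]) cube([392, 36, 24]);
translate([41, 0, 1075]) cube([392, 36, 24]);
translate([41, 0, 1350]) cube([392, 36, 24]);
translate([41, 0, 1625]) cube([392, 36, 24]);
translate([41, 0, 1900]) cube([392, 36, 24]);


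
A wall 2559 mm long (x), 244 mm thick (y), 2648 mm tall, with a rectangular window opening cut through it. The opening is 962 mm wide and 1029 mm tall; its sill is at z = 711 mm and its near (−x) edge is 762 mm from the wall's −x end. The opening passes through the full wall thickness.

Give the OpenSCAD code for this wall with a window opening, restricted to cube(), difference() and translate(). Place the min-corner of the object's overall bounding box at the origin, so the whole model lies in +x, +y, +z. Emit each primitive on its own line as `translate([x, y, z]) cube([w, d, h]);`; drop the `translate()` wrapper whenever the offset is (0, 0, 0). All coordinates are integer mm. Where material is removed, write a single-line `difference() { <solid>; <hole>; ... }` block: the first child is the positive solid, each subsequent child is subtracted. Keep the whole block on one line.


difference() { cube([2559, 244, 2648]); translate([762, 0, 711]) cube([962, 244, 1029]); }


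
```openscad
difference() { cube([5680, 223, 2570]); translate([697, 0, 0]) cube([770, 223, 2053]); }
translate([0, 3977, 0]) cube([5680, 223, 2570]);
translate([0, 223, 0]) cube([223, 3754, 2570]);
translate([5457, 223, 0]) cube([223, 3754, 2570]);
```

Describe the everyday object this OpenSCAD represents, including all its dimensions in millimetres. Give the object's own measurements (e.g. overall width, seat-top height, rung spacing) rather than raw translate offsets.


A single room: four walls, each 2570 mm tall and 223 mm thick, enclosing an outside footprint 5680×4200 mm (x × y), no floor or roof. The front and back walls (−y and +y sides) run the full x-width; the side walls fit between their inner faces. A door opening 770 mm wide and 2053 mm tall is cut through the front wall from the floor up, its −x edge 697 mm from the wall's −x end.


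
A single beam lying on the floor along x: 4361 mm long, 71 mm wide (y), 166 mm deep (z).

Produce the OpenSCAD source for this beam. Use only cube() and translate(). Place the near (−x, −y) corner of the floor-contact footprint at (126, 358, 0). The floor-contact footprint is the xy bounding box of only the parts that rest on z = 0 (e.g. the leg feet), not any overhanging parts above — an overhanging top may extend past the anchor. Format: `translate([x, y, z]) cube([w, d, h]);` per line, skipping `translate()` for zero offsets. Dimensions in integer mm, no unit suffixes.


translate([126, 358, 0]) cube([4361, 71, 166]);


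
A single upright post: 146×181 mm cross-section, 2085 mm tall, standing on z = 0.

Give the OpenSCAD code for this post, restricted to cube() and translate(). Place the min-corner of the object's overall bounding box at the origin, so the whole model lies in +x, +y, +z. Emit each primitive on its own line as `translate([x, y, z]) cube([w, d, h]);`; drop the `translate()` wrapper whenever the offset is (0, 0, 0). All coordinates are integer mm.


cube([146, 181, 2085]);


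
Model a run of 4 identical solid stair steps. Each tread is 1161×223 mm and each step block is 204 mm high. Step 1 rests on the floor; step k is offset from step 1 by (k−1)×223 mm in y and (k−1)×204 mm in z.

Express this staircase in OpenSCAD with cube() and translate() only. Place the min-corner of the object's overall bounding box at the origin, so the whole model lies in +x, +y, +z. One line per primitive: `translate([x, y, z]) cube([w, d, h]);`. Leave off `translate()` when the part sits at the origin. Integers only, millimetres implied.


cube([1161, 223, 204]);
translate([0, 223, 204]) cube([1161, 223, 204]);
translate([0, 446, 408]) cube([1161, 223, 204]);
translate([0, 669, 612]) cube([1161, 223, 204]);


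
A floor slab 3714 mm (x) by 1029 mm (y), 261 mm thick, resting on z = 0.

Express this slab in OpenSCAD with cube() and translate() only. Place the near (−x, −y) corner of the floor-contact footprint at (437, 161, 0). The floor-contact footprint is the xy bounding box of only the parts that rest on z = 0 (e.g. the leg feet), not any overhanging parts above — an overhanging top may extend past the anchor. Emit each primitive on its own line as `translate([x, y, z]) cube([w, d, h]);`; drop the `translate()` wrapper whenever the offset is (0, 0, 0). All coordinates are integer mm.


translate([437, 161, 0]) cube([3714, 1029, 261]);


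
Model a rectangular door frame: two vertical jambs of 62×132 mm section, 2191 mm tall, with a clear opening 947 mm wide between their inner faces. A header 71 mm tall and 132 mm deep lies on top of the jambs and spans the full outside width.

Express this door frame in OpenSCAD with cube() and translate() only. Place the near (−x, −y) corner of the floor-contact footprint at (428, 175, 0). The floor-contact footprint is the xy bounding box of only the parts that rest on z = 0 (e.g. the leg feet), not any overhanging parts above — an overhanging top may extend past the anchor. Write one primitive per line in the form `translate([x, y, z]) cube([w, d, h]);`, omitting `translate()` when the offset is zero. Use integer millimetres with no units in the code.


translate([428, 175, 0]) cube([62, 132, 2191]);
translate([1437, 175, 0]) cube([62, 132, 2191]);
translate([428, 175, 2191]) cube([1071, 132, 71]);


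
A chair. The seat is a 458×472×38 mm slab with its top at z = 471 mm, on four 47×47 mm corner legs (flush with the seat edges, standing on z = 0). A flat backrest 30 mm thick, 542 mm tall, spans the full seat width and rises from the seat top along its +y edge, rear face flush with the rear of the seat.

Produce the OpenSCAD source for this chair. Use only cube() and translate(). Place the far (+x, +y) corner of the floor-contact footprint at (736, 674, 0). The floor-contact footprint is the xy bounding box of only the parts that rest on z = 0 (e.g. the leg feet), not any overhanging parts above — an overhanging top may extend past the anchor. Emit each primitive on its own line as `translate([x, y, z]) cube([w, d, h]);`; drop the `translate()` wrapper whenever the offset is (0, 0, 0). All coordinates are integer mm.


translate([278, 202, 433]) cube([458, 472, 38]);
translate([278, 202, 0]) cube([47, 47, 433]);
translate([689, 202, 0]) cube([47, 47, 433]);
translate([278, 627, 0]) cube([47, 47, 433]);
translate([689, 627, 0]) cube([47, 47, 433]);
translate([278, 644, 471]) cube([458, 30, 542]);


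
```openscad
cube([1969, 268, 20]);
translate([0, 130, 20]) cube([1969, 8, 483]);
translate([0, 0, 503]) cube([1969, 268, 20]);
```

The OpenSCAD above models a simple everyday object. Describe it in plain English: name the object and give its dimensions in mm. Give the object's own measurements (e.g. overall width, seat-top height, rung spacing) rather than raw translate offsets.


An I-beam lying along x, 1969 mm long. Overall section height 523 mm. Two flanges 268 mm wide (y) and 20 mm thick, one on the floor and one at the top; a web 8 mm thick runs between them, centred on the flange width.


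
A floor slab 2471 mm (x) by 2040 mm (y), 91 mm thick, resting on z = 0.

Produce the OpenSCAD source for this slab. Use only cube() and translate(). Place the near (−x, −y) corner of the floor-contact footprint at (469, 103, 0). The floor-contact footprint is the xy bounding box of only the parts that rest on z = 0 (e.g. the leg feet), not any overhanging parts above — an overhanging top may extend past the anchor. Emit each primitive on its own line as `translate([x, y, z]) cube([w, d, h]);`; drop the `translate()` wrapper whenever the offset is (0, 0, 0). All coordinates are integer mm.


translate([469, 103, 0]) cube([2471, 2040, 91]);


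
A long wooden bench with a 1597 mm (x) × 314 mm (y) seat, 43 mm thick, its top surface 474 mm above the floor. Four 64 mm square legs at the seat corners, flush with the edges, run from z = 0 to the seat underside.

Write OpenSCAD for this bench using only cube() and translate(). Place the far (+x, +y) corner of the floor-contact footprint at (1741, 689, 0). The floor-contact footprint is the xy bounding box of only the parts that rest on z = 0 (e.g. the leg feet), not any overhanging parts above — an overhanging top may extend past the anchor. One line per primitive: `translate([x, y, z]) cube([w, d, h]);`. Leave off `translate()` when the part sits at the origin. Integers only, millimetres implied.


translate([144, 375, 431]) cube([1597, 314, 43]);
translate([144, 375, 0]) cube([64, 64, 431]);
translate([144, 625, 0]) cube([64, 64, 431]);
translate([1677, 375, 0]) cube([64, 64, 431]);
translate([1677, 625, 0]) cube([64, 64, 431]);


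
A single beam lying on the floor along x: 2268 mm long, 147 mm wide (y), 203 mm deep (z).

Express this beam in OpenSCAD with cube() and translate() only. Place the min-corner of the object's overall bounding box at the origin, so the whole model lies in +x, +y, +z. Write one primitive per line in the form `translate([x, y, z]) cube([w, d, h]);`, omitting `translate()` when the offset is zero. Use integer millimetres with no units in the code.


cube([2268, 147, 203]);


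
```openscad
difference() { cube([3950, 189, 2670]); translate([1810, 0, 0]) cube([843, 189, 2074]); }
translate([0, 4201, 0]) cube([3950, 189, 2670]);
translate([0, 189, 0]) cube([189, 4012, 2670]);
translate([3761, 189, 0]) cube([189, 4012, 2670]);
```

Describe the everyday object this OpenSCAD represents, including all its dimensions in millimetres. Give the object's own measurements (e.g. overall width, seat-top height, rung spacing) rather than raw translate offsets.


A single room: four walls, each 2670 mm tall and 189 mm thick, enclosing an outside footprint 3950×4390 mm (x × y), no floor or roof. The front and back walls (−y and +y sides) run the full x-width; the side walls fit between their inner faces. A door opening 843 mm wide and 2074 mm tall is cut through the front wall from the floor up, its −x edge 1810 mm from the wall's −x end.


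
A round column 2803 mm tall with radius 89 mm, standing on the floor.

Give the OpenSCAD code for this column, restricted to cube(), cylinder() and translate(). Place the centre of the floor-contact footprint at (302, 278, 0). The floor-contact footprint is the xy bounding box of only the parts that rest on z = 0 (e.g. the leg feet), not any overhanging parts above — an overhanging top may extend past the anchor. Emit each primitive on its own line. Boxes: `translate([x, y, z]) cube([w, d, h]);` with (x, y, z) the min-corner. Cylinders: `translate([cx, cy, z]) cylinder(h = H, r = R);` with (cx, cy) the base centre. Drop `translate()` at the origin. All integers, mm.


translate([302, 278, 0]) cylinder(h = 2803, r = 89);


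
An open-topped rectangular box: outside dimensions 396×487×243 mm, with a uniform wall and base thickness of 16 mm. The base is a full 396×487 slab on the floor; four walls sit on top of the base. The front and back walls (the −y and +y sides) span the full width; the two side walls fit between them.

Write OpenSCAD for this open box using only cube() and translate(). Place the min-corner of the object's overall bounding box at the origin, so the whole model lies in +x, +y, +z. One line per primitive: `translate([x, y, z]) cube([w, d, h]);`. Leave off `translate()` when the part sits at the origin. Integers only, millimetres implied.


cube([396, 487, 16]);
translate([0, 0, 16]) cube([396, 16, 227]);
translate([0, 471, 16]) cube([396, 16, 227]);
translate([0, 16, 16]) cube([16, 455, 227]);
translate([380, 16, 16]) cube([16, 455, 227]);


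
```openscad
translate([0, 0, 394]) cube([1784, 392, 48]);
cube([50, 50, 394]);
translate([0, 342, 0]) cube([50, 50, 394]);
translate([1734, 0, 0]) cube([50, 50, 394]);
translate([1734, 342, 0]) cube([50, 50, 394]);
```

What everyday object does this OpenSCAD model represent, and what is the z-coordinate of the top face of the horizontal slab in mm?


A bench. The seat-top height is 442 mm.

A long slab on four corner posts — a bench. The slab sits at z = 394 with thickness 48, so the top is 394 + 48 = 442 mm.


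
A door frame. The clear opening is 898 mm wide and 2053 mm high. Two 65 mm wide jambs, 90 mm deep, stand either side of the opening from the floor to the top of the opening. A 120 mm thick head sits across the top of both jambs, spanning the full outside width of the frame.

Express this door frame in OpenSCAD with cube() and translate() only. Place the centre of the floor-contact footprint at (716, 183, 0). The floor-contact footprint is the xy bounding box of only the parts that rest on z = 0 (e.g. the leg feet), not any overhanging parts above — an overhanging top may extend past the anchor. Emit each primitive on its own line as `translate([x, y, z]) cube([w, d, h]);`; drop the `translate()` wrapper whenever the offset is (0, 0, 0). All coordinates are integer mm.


translate([202, 138, 0]) cube([65, 90, 2053]);
translate([1165, 138, 0]) cube([65, 90, 2053]);
translate([202, 138, 2053]) cube([1028, 90, 120]);


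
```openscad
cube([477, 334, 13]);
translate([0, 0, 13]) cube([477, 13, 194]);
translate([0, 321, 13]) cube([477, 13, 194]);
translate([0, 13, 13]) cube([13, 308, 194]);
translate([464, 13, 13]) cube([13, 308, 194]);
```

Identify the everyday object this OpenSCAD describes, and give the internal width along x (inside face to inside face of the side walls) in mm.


An open box. The internal width is 451 mm.

A 477×334 base slab with four walls standing on it — an open box. The base is 477 mm wide and the walls are 13 mm thick, so the internal width is 477 − 2 × 13 = 451 mm.


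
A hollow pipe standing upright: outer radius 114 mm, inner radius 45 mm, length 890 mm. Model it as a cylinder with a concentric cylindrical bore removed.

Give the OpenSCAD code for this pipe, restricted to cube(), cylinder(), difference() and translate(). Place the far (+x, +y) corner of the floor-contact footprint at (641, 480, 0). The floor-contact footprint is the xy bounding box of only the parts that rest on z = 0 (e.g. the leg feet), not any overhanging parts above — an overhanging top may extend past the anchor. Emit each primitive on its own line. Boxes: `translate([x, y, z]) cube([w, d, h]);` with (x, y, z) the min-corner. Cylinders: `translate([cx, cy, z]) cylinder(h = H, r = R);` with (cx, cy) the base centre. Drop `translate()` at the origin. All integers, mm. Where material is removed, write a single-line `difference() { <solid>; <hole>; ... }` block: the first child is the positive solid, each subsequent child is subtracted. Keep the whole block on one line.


difference() { translate([527, 366, 0]) cylinder(h = 890, r = 114); translate([527, 366, 0]) cylinder(h = 890, r = 45); }


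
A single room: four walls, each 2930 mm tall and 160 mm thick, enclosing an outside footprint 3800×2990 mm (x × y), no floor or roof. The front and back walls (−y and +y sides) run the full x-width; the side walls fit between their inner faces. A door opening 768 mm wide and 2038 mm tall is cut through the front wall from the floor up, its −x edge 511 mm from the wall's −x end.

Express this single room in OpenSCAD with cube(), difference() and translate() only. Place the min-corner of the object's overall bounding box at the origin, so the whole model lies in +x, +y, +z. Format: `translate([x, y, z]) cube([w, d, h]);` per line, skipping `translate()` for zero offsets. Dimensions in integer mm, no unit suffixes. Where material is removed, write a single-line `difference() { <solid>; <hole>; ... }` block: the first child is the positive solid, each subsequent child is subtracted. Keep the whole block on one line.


difference() { cube([3800, 160, 2930]); translate([511, 0, 0]) cube([768, 160, 2038]); }
translate([0, 2830, 0]) cube([3800, 160, 2930]);
translate([0, 160, 0]) cube([160, 2670, 2930]);
translate([3640, 160, 0]) cube([160, 2670, 2930]);
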